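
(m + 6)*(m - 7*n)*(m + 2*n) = m^3 - 5*m^2*n + 6*m^2 - 14*m*n^2 - 30*m*n - 84*n^2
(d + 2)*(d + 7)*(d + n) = d^3 + d^2*n + 9*d^2 + 9*d*n + 14*d + 14*n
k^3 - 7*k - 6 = (k - 3)*(k + 1)*(k + 2)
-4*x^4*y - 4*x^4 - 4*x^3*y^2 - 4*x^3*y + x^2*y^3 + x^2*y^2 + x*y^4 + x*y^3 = (-2*x + y)*(x + y)*(2*x + y)*(x*y + x)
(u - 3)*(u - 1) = u^2 - 4*u + 3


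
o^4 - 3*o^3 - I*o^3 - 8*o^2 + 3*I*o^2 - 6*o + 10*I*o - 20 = (o - 5)*(o + 2)*(o - 2*I)*(o + I)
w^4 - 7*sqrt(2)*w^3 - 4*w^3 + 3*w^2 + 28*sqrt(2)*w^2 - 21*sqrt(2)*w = w*(w - 3)*(w - 1)*(w - 7*sqrt(2))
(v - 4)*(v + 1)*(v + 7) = v^3 + 4*v^2 - 25*v - 28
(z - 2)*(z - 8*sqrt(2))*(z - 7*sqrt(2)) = z^3 - 15*sqrt(2)*z^2 - 2*z^2 + 30*sqrt(2)*z + 112*z - 224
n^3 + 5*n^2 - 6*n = n*(n - 1)*(n + 6)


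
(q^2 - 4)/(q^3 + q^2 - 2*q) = (q - 2)/(q*(q - 1))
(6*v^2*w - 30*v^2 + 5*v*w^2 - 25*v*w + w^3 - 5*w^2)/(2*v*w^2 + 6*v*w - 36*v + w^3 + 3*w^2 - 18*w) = (3*v*w - 15*v + w^2 - 5*w)/(w^2 + 3*w - 18)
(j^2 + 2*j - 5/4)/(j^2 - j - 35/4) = (2*j - 1)/(2*j - 7)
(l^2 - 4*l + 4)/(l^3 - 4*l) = (l - 2)/(l*(l + 2))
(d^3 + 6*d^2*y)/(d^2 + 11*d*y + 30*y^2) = d^2/(d + 5*y)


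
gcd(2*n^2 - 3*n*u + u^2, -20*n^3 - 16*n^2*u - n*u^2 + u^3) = 1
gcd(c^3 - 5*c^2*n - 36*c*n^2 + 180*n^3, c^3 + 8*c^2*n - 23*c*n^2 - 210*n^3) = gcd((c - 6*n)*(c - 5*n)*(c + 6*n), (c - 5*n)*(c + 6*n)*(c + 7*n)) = c^2 + c*n - 30*n^2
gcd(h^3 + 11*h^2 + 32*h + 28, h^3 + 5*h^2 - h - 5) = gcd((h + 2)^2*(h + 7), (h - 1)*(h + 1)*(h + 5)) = 1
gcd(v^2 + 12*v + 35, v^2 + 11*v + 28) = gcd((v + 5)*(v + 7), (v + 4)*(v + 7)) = v + 7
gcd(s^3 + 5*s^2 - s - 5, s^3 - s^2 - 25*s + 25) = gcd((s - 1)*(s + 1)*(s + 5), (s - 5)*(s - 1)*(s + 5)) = s^2 + 4*s - 5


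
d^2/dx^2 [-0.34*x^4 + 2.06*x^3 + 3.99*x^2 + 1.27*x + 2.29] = -4.08*x^2 + 12.36*x + 7.98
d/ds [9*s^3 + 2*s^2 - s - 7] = 27*s^2 + 4*s - 1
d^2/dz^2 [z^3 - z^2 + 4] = 6*z - 2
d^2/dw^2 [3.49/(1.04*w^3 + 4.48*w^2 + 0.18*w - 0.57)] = (-(21.7776*w + 31.2704)*(1.04*w^3 + 4.48*w^2 + 0.18*w - 0.57) + 3.49*(3.12*w^2 + 8.96*w + 0.18)*(6.24*w^2 + 17.92*w + 0.36))/(1.04*w^3 + 4.48*w^2 + 0.18*w - 0.57)^3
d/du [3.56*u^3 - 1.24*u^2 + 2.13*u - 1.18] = 10.68*u^2 - 2.48*u + 2.13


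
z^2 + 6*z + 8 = (z + 2)*(z + 4)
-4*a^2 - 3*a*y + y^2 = (-4*a + y)*(a + y)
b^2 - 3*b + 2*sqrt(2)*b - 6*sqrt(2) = (b - 3)*(b + 2*sqrt(2))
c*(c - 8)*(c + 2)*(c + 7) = c^4 + c^3 - 58*c^2 - 112*c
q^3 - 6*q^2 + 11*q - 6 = (q - 3)*(q - 2)*(q - 1)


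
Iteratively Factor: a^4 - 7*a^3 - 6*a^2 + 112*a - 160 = (a - 2)*(a^3 - 5*a^2 - 16*a + 80) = (a - 2)*(a + 4)*(a^2 - 9*a + 20) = (a - 5)*(a - 2)*(a + 4)*(a - 4)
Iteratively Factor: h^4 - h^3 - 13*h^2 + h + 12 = (h - 1)*(h^3 - 13*h - 12) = (h - 1)*(h + 1)*(h^2 - h - 12) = (h - 4)*(h - 1)*(h + 1)*(h + 3)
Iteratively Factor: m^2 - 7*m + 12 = (m - 3)*(m - 4)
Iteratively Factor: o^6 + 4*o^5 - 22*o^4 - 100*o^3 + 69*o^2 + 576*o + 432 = (o + 1)*(o^5 + 3*o^4 - 25*o^3 - 75*o^2 + 144*o + 432) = (o - 4)*(o + 1)*(o^4 + 7*o^3 + 3*o^2 - 63*o - 108) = (o - 4)*(o + 1)*(o + 4)*(o^3 + 3*o^2 - 9*o - 27) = (o - 4)*(o + 1)*(o + 3)*(o + 4)*(o^2 - 9) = (o - 4)*(o + 1)*(o + 3)^2*(o + 4)*(o - 3)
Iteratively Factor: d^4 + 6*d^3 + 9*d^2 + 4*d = (d)*(d^3 + 6*d^2 + 9*d + 4) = d*(d + 1)*(d^2 + 5*d + 4) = d*(d + 1)^2*(d + 4)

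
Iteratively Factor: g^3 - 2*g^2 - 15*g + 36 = (g + 4)*(g^2 - 6*g + 9) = (g - 3)*(g + 4)*(g - 3)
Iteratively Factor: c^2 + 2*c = (c + 2)*(c)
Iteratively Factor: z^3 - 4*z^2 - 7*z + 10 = (z - 1)*(z^2 - 3*z - 10) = (z - 5)*(z - 1)*(z + 2)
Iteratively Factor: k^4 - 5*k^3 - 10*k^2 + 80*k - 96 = (k - 4)*(k^3 - k^2 - 14*k + 24) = (k - 4)*(k - 3)*(k^2 + 2*k - 8) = (k - 4)*(k - 3)*(k - 2)*(k + 4)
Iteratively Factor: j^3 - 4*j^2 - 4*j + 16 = (j - 2)*(j^2 - 2*j - 8) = (j - 4)*(j - 2)*(j + 2)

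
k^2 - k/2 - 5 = (k - 5/2)*(k + 2)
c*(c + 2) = c^2 + 2*c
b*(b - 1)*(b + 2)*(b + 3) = b^4 + 4*b^3 + b^2 - 6*b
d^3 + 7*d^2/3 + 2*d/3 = d*(d + 1/3)*(d + 2)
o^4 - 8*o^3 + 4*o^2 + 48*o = o*(o - 6)*(o - 4)*(o + 2)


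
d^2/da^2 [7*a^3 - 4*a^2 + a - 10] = 42*a - 8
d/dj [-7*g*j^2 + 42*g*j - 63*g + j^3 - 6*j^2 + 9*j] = -14*g*j + 42*g + 3*j^2 - 12*j + 9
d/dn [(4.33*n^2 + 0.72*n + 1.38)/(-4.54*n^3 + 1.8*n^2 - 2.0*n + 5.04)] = (19.6582*n^4 + 6.5376*n^3 + 8.8396*n^2 + 38.6784*n + 6.3888)/(20.6116*n^6 - 16.344*n^5 + 21.4*n^4 - 52.9632*n^3 + 22.144*n^2 - 20.16*n + 25.4016)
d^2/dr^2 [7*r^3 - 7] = 42*r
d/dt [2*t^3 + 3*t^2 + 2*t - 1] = 6*t^2 + 6*t + 2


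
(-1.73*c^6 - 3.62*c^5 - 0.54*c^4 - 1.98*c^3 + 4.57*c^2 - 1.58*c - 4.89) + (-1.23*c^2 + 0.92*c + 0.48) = -1.73*c^6 - 3.62*c^5 - 0.54*c^4 - 1.98*c^3 + 3.34*c^2 - 0.66*c - 4.41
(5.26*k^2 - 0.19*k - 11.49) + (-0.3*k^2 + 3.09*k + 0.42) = 4.96*k^2 + 2.9*k - 11.07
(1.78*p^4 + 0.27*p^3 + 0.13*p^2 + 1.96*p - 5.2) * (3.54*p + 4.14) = 6.3012*p^5 + 8.325*p^4 + 1.578*p^3 + 7.4766*p^2 - 10.2936*p - 21.528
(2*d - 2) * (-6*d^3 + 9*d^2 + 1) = -12*d^4 + 30*d^3 - 18*d^2 + 2*d - 2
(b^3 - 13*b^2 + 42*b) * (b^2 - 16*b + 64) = b^5 - 29*b^4 + 314*b^3 - 1504*b^2 + 2688*b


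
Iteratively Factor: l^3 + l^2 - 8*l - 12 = (l + 2)*(l^2 - l - 6) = (l - 3)*(l + 2)*(l + 2)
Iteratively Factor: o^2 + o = (o + 1)*(o)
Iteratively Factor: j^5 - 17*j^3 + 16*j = (j - 1)*(j^4 + j^3 - 16*j^2 - 16*j) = (j - 4)*(j - 1)*(j^3 + 5*j^2 + 4*j) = (j - 4)*(j - 1)*(j + 1)*(j^2 + 4*j) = (j - 4)*(j - 1)*(j + 1)*(j + 4)*(j)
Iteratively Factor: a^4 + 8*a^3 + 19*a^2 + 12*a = (a + 3)*(a^3 + 5*a^2 + 4*a) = a*(a + 3)*(a^2 + 5*a + 4) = a*(a + 3)*(a + 4)*(a + 1)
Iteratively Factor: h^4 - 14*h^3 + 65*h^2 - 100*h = (h - 5)*(h^3 - 9*h^2 + 20*h) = (h - 5)*(h - 4)*(h^2 - 5*h) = h*(h - 5)*(h - 4)*(h - 5)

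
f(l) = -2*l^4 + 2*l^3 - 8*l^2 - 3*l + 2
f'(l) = -8*l^3 + 6*l^2 - 16*l - 3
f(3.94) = -493.65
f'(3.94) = -462.20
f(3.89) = -470.96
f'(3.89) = -445.36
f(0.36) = -0.06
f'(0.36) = -8.36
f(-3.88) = -676.89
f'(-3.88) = 616.69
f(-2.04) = -76.79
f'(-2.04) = 122.53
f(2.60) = -116.12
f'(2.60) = -144.65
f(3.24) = -244.08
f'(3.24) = -263.95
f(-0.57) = 0.53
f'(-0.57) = 9.55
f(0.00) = 2.00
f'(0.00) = -3.00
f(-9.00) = -15199.00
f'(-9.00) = 6459.00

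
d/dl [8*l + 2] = 8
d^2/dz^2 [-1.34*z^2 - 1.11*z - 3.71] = -2.68000000000000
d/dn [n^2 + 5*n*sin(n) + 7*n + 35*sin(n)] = 5*n*cos(n) + 2*n + 5*sin(n) + 35*cos(n) + 7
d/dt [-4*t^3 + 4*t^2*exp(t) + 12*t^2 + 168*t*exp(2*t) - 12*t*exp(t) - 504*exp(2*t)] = 4*t^2*exp(t) - 12*t^2 + 336*t*exp(2*t) - 4*t*exp(t) + 24*t - 840*exp(2*t) - 12*exp(t)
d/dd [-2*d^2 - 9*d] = -4*d - 9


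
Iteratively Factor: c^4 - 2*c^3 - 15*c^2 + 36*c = (c + 4)*(c^3 - 6*c^2 + 9*c) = c*(c + 4)*(c^2 - 6*c + 9) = c*(c - 3)*(c + 4)*(c - 3)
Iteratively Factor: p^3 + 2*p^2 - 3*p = (p + 3)*(p^2 - p) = (p - 1)*(p + 3)*(p)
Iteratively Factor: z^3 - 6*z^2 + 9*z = (z - 3)*(z^2 - 3*z) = (z - 3)^2*(z)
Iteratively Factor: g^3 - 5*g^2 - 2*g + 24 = (g - 3)*(g^2 - 2*g - 8) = (g - 3)*(g + 2)*(g - 4)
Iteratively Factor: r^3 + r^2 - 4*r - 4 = (r - 2)*(r^2 + 3*r + 2) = (r - 2)*(r + 2)*(r + 1)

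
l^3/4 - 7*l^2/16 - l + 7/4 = (l/4 + 1/2)*(l - 2)*(l - 7/4)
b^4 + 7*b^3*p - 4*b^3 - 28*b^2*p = b^2*(b - 4)*(b + 7*p)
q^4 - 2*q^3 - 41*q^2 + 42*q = q*(q - 7)*(q - 1)*(q + 6)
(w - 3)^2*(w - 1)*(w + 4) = w^4 - 3*w^3 - 13*w^2 + 51*w - 36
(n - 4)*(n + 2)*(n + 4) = n^3 + 2*n^2 - 16*n - 32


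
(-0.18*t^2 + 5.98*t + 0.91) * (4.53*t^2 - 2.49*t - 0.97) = -0.8154*t^4 + 27.5376*t^3 - 10.5933*t^2 - 8.0665*t - 0.8827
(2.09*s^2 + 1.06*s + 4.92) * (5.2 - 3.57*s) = -7.4613*s^3 + 7.0838*s^2 - 12.0524*s + 25.584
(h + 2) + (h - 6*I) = 2*h + 2 - 6*I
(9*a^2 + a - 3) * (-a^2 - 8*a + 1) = -9*a^4 - 73*a^3 + 4*a^2 + 25*a - 3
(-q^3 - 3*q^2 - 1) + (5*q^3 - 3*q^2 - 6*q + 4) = 4*q^3 - 6*q^2 - 6*q + 3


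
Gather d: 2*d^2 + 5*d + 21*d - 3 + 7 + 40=2*d^2 + 26*d + 44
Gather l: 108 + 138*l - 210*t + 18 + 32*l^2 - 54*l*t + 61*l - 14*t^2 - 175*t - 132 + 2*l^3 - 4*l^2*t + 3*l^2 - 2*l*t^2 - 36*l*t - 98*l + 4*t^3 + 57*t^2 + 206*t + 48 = 2*l^3 + l^2*(35 - 4*t) + l*(-2*t^2 - 90*t + 101) + 4*t^3 + 43*t^2 - 179*t + 42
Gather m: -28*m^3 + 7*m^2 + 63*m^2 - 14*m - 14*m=-28*m^3 + 70*m^2 - 28*m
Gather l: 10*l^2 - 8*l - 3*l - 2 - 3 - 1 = 10*l^2 - 11*l - 6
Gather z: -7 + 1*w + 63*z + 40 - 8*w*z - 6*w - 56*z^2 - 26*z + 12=-5*w - 56*z^2 + z*(37 - 8*w) + 45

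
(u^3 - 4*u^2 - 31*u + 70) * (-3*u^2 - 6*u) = -3*u^5 + 6*u^4 + 117*u^3 - 24*u^2 - 420*u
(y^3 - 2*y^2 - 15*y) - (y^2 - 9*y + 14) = y^3 - 3*y^2 - 6*y - 14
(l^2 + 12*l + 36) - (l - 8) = l^2 + 11*l + 44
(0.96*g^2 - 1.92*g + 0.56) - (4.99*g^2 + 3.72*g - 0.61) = -4.03*g^2 - 5.64*g + 1.17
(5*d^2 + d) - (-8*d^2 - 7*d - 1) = 13*d^2 + 8*d + 1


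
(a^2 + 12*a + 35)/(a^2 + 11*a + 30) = (a + 7)/(a + 6)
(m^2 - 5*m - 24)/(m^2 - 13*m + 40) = (m + 3)/(m - 5)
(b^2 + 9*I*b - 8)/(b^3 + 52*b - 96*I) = (b + I)/(b^2 - 8*I*b - 12)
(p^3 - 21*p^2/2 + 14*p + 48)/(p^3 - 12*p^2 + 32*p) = (p + 3/2)/p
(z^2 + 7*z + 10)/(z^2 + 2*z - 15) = (z + 2)/(z - 3)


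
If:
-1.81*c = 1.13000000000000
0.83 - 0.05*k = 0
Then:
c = -0.62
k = 16.60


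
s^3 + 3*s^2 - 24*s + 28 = (s - 2)^2*(s + 7)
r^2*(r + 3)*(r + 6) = r^4 + 9*r^3 + 18*r^2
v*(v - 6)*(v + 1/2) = v^3 - 11*v^2/2 - 3*v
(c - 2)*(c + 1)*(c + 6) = c^3 + 5*c^2 - 8*c - 12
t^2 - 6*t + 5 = (t - 5)*(t - 1)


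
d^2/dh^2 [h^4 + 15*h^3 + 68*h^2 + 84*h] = 12*h^2 + 90*h + 136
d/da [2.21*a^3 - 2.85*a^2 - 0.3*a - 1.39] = 6.63*a^2 - 5.7*a - 0.3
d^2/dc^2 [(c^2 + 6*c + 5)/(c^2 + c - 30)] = 10*(c^3 + 21*c^2 + 111*c + 247)/(c^6 + 3*c^5 - 87*c^4 - 179*c^3 + 2610*c^2 + 2700*c - 27000)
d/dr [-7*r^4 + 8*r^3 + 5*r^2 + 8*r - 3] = -28*r^3 + 24*r^2 + 10*r + 8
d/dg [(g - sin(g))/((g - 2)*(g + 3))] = ((1 - cos(g))*(g - 2)*(g + 3) + (-g + sin(g))*(g - 2) + (-g + sin(g))*(g + 3))/((g - 2)^2*(g + 3)^2)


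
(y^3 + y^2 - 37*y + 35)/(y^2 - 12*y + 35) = (y^2 + 6*y - 7)/(y - 7)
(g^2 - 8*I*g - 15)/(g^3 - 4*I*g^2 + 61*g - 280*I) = (g - 3*I)/(g^2 + I*g + 56)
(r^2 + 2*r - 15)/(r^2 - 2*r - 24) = (-r^2 - 2*r + 15)/(-r^2 + 2*r + 24)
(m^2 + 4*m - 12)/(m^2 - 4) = (m + 6)/(m + 2)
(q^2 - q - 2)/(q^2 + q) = (q - 2)/q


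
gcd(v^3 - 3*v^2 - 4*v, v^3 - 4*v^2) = v^2 - 4*v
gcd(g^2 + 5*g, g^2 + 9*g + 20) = g + 5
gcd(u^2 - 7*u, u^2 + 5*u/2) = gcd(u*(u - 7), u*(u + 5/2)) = u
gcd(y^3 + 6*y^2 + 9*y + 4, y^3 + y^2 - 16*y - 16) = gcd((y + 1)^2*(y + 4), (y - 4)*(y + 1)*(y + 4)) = y^2 + 5*y + 4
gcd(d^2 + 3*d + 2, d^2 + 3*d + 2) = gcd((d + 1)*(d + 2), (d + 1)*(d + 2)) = d^2 + 3*d + 2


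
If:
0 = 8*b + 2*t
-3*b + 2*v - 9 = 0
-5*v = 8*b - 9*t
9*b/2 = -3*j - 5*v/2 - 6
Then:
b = -45/103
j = -937/206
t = 180/103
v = 396/103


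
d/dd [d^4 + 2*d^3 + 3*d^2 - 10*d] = 4*d^3 + 6*d^2 + 6*d - 10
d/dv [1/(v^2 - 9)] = -2*v/(v^2 - 9)^2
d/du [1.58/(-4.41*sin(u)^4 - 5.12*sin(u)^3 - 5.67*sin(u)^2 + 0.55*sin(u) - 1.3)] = (27.8712*sin(u)^3 + 24.2688*sin(u)^2 + 17.9172*sin(u) - 0.869)*cos(u)/(4.41*sin(u)^4 + 5.12*sin(u)^3 + 5.67*sin(u)^2 - 0.55*sin(u) + 1.3)^2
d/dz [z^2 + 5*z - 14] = 2*z + 5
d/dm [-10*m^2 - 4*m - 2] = -20*m - 4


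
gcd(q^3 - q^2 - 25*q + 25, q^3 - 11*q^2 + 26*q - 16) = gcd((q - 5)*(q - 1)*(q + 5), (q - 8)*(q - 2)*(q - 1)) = q - 1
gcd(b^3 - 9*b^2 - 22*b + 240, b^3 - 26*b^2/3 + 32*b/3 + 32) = b - 6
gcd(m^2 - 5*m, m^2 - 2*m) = m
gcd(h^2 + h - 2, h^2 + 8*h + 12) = h + 2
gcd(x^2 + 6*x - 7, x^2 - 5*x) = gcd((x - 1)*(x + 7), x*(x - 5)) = 1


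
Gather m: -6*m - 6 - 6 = -6*m - 12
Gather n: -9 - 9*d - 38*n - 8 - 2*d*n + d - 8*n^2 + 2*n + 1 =-8*d - 8*n^2 + n*(-2*d - 36) - 16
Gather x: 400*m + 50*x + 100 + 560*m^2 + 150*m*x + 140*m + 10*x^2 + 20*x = 560*m^2 + 540*m + 10*x^2 + x*(150*m + 70) + 100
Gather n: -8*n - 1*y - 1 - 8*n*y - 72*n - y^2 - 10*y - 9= n*(-8*y - 80) - y^2 - 11*y - 10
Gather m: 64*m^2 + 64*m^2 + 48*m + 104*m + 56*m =128*m^2 + 208*m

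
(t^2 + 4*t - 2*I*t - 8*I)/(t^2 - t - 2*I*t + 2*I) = (t + 4)/(t - 1)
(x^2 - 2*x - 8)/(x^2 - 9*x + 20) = (x + 2)/(x - 5)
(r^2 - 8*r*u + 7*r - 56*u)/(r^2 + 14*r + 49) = (r - 8*u)/(r + 7)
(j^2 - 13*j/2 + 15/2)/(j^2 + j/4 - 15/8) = 4*(2*j^2 - 13*j + 15)/(8*j^2 + 2*j - 15)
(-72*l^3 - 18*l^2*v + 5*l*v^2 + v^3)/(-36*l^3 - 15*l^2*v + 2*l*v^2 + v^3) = (6*l + v)/(3*l + v)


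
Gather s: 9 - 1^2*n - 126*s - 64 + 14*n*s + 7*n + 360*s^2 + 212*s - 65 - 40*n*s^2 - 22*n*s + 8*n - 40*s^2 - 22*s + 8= 14*n + s^2*(320 - 40*n) + s*(64 - 8*n) - 112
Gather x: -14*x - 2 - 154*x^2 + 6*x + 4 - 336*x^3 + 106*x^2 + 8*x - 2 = -336*x^3 - 48*x^2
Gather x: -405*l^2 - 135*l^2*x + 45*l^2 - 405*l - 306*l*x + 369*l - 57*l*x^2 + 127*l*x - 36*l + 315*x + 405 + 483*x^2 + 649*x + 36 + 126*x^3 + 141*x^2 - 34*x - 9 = -360*l^2 - 72*l + 126*x^3 + x^2*(624 - 57*l) + x*(-135*l^2 - 179*l + 930) + 432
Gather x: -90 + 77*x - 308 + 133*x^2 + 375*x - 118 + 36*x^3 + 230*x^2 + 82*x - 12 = 36*x^3 + 363*x^2 + 534*x - 528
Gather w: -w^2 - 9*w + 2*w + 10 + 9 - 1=-w^2 - 7*w + 18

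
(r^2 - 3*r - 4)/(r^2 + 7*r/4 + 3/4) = 4*(r - 4)/(4*r + 3)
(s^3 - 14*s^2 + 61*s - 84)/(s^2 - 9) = (s^2 - 11*s + 28)/(s + 3)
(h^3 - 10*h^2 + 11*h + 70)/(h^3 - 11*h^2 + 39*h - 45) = (h^2 - 5*h - 14)/(h^2 - 6*h + 9)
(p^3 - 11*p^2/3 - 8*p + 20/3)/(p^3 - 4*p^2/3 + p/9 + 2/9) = 3*(p^2 - 3*p - 10)/(3*p^2 - 2*p - 1)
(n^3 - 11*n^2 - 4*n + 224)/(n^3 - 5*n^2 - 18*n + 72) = (n^2 - 15*n + 56)/(n^2 - 9*n + 18)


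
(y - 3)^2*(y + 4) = y^3 - 2*y^2 - 15*y + 36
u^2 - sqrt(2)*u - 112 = (u - 8*sqrt(2))*(u + 7*sqrt(2))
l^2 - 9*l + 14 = (l - 7)*(l - 2)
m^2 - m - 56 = (m - 8)*(m + 7)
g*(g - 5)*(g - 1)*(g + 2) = g^4 - 4*g^3 - 7*g^2 + 10*g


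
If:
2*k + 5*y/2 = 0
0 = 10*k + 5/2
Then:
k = -1/4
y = 1/5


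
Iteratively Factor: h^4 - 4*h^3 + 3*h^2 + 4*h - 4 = (h - 2)*(h^3 - 2*h^2 - h + 2) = (h - 2)*(h - 1)*(h^2 - h - 2) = (h - 2)^2*(h - 1)*(h + 1)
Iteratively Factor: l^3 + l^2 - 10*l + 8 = (l - 2)*(l^2 + 3*l - 4) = (l - 2)*(l - 1)*(l + 4)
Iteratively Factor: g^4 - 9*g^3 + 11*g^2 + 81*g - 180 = (g + 3)*(g^3 - 12*g^2 + 47*g - 60) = (g - 5)*(g + 3)*(g^2 - 7*g + 12) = (g - 5)*(g - 3)*(g + 3)*(g - 4)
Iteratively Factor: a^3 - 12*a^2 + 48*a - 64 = (a - 4)*(a^2 - 8*a + 16) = (a - 4)^2*(a - 4)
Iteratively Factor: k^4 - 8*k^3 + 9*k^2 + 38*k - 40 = (k - 5)*(k^3 - 3*k^2 - 6*k + 8) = (k - 5)*(k - 1)*(k^2 - 2*k - 8) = (k - 5)*(k - 1)*(k + 2)*(k - 4)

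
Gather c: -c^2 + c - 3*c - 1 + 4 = -c^2 - 2*c + 3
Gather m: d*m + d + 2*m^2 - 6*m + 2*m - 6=d + 2*m^2 + m*(d - 4) - 6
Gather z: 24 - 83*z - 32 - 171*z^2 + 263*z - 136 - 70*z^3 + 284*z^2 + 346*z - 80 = -70*z^3 + 113*z^2 + 526*z - 224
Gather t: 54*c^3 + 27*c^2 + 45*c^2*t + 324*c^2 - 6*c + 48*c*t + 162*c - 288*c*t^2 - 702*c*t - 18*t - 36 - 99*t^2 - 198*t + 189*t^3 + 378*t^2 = 54*c^3 + 351*c^2 + 156*c + 189*t^3 + t^2*(279 - 288*c) + t*(45*c^2 - 654*c - 216) - 36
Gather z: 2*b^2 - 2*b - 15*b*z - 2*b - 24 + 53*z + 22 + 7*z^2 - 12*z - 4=2*b^2 - 4*b + 7*z^2 + z*(41 - 15*b) - 6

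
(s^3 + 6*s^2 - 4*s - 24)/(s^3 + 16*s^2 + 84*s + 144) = (s^2 - 4)/(s^2 + 10*s + 24)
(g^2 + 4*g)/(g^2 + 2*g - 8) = g/(g - 2)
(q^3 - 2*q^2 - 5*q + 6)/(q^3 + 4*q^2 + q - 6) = (q - 3)/(q + 3)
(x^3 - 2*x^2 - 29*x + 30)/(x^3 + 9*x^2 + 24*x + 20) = (x^2 - 7*x + 6)/(x^2 + 4*x + 4)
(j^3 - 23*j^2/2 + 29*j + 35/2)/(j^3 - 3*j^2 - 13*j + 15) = (2*j^2 - 13*j - 7)/(2*(j^2 + 2*j - 3))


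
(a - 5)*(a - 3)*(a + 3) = a^3 - 5*a^2 - 9*a + 45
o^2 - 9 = (o - 3)*(o + 3)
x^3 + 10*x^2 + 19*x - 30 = (x - 1)*(x + 5)*(x + 6)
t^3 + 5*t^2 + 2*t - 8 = (t - 1)*(t + 2)*(t + 4)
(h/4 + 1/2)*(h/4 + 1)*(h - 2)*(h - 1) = h^4/16 + 3*h^3/16 - h^2/2 - 3*h/4 + 1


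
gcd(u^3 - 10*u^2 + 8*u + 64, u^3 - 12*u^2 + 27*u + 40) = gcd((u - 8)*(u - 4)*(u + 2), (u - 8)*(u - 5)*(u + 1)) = u - 8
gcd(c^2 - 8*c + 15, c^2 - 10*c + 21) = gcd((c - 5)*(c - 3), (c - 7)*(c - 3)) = c - 3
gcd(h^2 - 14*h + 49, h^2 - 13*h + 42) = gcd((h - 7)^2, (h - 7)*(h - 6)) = h - 7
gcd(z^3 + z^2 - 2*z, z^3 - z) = z^2 - z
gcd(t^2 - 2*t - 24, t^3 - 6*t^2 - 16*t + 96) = t^2 - 2*t - 24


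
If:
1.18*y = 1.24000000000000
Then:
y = 1.05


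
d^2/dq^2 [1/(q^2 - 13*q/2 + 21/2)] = 4*(-4*q^2 + 26*q + (4*q - 13)^2 - 42)/(2*q^2 - 13*q + 21)^3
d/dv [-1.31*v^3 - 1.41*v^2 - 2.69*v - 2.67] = -3.93*v^2 - 2.82*v - 2.69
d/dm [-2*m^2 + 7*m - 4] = 7 - 4*m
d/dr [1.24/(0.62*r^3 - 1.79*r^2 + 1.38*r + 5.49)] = (-2.3064*r^2 + 4.4392*r - 1.7112)/(0.62*r^3 - 1.79*r^2 + 1.38*r + 5.49)^2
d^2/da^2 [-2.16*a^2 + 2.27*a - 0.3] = -4.32000000000000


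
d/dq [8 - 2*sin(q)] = -2*cos(q)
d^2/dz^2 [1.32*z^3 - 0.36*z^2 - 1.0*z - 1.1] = 7.92*z - 0.72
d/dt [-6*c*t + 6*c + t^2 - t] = -6*c + 2*t - 1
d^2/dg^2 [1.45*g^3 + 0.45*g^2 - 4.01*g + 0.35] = 8.7*g + 0.9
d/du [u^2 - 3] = 2*u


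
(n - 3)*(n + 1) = n^2 - 2*n - 3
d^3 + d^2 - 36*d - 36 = (d - 6)*(d + 1)*(d + 6)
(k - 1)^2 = k^2 - 2*k + 1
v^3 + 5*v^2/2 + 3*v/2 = v*(v + 1)*(v + 3/2)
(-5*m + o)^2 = 25*m^2 - 10*m*o + o^2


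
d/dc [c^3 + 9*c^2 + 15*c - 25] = 3*c^2 + 18*c + 15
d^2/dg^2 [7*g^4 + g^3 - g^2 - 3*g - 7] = 84*g^2 + 6*g - 2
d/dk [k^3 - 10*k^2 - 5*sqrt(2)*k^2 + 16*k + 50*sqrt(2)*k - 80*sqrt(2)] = 3*k^2 - 20*k - 10*sqrt(2)*k + 16 + 50*sqrt(2)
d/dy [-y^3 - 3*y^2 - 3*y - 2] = -3*y^2 - 6*y - 3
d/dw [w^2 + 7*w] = 2*w + 7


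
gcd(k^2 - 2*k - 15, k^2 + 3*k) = k + 3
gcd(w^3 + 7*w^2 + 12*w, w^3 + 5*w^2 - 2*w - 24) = w^2 + 7*w + 12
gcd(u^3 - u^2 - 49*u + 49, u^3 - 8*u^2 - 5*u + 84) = u - 7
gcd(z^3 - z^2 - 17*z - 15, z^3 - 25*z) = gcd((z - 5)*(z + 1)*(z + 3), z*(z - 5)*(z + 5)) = z - 5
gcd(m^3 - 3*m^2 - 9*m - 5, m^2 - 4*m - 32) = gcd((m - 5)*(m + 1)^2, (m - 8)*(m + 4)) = 1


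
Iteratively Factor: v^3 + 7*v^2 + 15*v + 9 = (v + 3)*(v^2 + 4*v + 3) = (v + 3)^2*(v + 1)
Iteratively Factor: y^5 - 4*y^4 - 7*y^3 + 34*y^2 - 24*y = (y - 4)*(y^4 - 7*y^2 + 6*y) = (y - 4)*(y - 1)*(y^3 + y^2 - 6*y) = (y - 4)*(y - 2)*(y - 1)*(y^2 + 3*y) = y*(y - 4)*(y - 2)*(y - 1)*(y + 3)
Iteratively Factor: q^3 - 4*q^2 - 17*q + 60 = (q - 3)*(q^2 - q - 20) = (q - 3)*(q + 4)*(q - 5)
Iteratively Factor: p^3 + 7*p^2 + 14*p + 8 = (p + 2)*(p^2 + 5*p + 4) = (p + 1)*(p + 2)*(p + 4)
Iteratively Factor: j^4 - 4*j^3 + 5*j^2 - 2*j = (j - 2)*(j^3 - 2*j^2 + j) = j*(j - 2)*(j^2 - 2*j + 1) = j*(j - 2)*(j - 1)*(j - 1)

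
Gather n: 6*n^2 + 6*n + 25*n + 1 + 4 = 6*n^2 + 31*n + 5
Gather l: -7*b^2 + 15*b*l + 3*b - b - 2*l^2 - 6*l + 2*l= -7*b^2 + 2*b - 2*l^2 + l*(15*b - 4)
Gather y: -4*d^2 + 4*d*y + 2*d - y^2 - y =-4*d^2 + 2*d - y^2 + y*(4*d - 1)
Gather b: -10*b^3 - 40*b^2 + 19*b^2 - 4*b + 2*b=-10*b^3 - 21*b^2 - 2*b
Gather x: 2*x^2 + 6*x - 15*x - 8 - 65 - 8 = 2*x^2 - 9*x - 81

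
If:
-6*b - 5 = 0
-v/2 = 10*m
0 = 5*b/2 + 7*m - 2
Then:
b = -5/6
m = 7/12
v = -35/3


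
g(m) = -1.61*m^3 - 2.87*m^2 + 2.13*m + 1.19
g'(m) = -4.83*m^2 - 5.74*m + 2.13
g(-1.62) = -2.95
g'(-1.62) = -1.25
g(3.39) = -87.29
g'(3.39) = -72.84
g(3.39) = -87.29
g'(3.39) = -72.84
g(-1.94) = -1.99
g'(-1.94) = -4.91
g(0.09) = 1.36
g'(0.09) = 1.57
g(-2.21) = -0.16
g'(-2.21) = -8.77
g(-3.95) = 47.22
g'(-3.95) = -50.56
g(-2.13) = -0.81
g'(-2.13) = -7.56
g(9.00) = -1385.80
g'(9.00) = -440.76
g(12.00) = -3168.61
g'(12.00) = -762.27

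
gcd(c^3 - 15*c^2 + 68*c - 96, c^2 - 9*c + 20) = c - 4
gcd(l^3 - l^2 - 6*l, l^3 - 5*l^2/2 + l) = l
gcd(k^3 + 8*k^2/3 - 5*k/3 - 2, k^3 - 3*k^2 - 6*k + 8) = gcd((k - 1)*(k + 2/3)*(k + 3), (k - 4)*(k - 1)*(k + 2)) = k - 1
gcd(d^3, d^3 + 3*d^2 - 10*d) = d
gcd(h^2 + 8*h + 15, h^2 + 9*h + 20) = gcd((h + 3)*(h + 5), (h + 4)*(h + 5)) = h + 5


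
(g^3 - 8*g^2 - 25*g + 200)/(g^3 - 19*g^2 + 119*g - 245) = (g^2 - 3*g - 40)/(g^2 - 14*g + 49)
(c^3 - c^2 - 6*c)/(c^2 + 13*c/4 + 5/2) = 4*c*(c - 3)/(4*c + 5)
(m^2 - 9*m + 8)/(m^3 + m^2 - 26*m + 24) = (m - 8)/(m^2 + 2*m - 24)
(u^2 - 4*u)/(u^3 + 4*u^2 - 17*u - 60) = u/(u^2 + 8*u + 15)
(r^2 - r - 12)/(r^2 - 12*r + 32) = (r + 3)/(r - 8)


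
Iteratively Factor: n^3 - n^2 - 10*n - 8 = (n + 1)*(n^2 - 2*n - 8) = (n + 1)*(n + 2)*(n - 4)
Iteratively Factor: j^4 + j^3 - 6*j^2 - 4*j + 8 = (j + 2)*(j^3 - j^2 - 4*j + 4) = (j - 2)*(j + 2)*(j^2 + j - 2) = (j - 2)*(j + 2)^2*(j - 1)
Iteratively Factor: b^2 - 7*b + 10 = (b - 5)*(b - 2)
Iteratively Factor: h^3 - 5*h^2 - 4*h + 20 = (h - 2)*(h^2 - 3*h - 10) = (h - 5)*(h - 2)*(h + 2)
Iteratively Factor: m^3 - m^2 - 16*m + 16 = (m - 1)*(m^2 - 16) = (m - 4)*(m - 1)*(m + 4)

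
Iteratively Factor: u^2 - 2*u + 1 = (u - 1)*(u - 1)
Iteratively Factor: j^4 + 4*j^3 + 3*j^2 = (j)*(j^3 + 4*j^2 + 3*j) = j^2*(j^2 + 4*j + 3) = j^2*(j + 1)*(j + 3)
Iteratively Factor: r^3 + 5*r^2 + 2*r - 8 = (r + 2)*(r^2 + 3*r - 4) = (r + 2)*(r + 4)*(r - 1)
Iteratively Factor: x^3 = (x)*(x^2) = x^2*(x)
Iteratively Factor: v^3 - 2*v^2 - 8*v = (v + 2)*(v^2 - 4*v) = (v - 4)*(v + 2)*(v)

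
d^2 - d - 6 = (d - 3)*(d + 2)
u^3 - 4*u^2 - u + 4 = (u - 4)*(u - 1)*(u + 1)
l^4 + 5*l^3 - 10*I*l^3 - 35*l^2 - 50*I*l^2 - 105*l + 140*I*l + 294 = (l - 2)*(l + 7)*(l - 7*I)*(l - 3*I)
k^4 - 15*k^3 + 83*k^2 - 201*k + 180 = (k - 5)*(k - 4)*(k - 3)^2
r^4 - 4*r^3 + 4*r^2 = r^2*(r - 2)^2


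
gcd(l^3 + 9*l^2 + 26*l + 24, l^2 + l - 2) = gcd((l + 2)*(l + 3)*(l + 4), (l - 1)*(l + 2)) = l + 2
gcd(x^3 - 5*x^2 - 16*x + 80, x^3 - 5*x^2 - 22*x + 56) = x + 4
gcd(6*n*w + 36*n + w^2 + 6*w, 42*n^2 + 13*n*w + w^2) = 6*n + w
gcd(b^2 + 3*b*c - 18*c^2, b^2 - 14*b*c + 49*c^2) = 1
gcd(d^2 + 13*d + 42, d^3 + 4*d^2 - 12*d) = d + 6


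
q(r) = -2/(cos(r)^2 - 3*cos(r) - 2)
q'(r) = -2*(2*sin(r)*cos(r) - 3*sin(r))/(cos(r)^2 - 3*cos(r) - 2)^2 = 2*(3 - 2*cos(r))*sin(r)/(sin(r)^2 + 3*cos(r) + 1)^2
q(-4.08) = -16.31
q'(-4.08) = 448.95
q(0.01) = 0.50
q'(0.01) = 0.00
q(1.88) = 2.01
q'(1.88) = 6.95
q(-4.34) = 2.58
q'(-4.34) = 11.53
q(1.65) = 1.14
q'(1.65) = 2.04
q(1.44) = 0.84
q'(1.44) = 0.96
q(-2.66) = -1.38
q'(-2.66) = -2.12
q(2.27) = -5.80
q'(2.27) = 55.12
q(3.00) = -1.03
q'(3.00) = 0.37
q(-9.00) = -1.28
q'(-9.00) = -1.63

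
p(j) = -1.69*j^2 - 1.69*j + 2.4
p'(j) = -3.38*j - 1.69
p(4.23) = -34.99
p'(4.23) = -15.99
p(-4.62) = -25.86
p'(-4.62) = 13.93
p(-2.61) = -4.70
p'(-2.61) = 7.13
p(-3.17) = -9.23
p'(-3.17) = 9.02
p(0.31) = 1.71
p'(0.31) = -2.74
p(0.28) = 1.79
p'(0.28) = -2.64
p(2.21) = -9.59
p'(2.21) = -9.16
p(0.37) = 1.54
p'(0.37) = -2.94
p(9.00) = -149.70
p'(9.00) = -32.11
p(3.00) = -17.88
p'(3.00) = -11.83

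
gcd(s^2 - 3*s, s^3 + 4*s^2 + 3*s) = s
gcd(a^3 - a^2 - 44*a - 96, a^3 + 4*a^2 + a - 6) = a + 3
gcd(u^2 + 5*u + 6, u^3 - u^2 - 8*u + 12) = u + 3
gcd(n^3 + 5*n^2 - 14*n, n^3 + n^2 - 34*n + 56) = n^2 + 5*n - 14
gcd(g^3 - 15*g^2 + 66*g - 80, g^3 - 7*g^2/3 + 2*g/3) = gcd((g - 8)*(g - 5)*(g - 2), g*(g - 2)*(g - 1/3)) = g - 2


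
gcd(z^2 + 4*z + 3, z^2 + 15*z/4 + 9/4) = z + 3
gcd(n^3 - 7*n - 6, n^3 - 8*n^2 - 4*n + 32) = n + 2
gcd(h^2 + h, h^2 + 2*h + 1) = h + 1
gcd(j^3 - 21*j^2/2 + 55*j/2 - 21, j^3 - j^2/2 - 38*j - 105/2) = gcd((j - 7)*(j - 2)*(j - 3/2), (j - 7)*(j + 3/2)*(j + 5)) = j - 7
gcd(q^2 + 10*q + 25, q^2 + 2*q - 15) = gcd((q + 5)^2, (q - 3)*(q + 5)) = q + 5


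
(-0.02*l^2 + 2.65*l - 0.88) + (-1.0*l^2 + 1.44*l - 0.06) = -1.02*l^2 + 4.09*l - 0.94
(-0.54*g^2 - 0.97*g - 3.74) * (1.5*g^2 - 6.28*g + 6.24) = -0.81*g^4 + 1.9362*g^3 - 2.888*g^2 + 17.4344*g - 23.3376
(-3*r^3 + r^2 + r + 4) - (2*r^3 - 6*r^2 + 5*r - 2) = -5*r^3 + 7*r^2 - 4*r + 6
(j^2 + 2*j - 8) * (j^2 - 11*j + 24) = j^4 - 9*j^3 - 6*j^2 + 136*j - 192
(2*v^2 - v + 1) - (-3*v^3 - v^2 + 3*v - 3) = 3*v^3 + 3*v^2 - 4*v + 4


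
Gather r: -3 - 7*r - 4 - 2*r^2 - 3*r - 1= -2*r^2 - 10*r - 8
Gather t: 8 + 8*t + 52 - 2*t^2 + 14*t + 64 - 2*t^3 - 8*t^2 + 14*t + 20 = -2*t^3 - 10*t^2 + 36*t + 144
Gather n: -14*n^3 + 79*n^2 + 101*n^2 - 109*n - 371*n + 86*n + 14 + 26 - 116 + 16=-14*n^3 + 180*n^2 - 394*n - 60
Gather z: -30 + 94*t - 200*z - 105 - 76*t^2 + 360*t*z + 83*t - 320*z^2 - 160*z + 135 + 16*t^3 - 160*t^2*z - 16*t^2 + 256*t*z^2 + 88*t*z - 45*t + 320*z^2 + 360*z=16*t^3 - 92*t^2 + 256*t*z^2 + 132*t + z*(-160*t^2 + 448*t)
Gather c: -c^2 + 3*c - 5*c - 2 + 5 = -c^2 - 2*c + 3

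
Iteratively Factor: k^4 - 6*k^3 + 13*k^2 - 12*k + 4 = (k - 1)*(k^3 - 5*k^2 + 8*k - 4) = (k - 2)*(k - 1)*(k^2 - 3*k + 2) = (k - 2)^2*(k - 1)*(k - 1)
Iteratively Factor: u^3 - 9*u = (u + 3)*(u^2 - 3*u) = u*(u + 3)*(u - 3)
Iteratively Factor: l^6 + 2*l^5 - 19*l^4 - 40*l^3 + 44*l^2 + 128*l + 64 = (l - 4)*(l^5 + 6*l^4 + 5*l^3 - 20*l^2 - 36*l - 16) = (l - 4)*(l + 2)*(l^4 + 4*l^3 - 3*l^2 - 14*l - 8) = (l - 4)*(l + 1)*(l + 2)*(l^3 + 3*l^2 - 6*l - 8) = (l - 4)*(l + 1)*(l + 2)*(l + 4)*(l^2 - l - 2) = (l - 4)*(l + 1)^2*(l + 2)*(l + 4)*(l - 2)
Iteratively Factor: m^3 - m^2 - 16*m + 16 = (m + 4)*(m^2 - 5*m + 4) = (m - 4)*(m + 4)*(m - 1)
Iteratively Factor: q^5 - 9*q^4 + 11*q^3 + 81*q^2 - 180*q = (q - 5)*(q^4 - 4*q^3 - 9*q^2 + 36*q) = (q - 5)*(q - 3)*(q^3 - q^2 - 12*q) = (q - 5)*(q - 4)*(q - 3)*(q^2 + 3*q) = q*(q - 5)*(q - 4)*(q - 3)*(q + 3)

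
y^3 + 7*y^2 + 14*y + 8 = (y + 1)*(y + 2)*(y + 4)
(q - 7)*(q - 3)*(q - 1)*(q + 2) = q^4 - 9*q^3 + 9*q^2 + 41*q - 42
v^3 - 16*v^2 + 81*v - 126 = (v - 7)*(v - 6)*(v - 3)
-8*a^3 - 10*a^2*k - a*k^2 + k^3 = (-4*a + k)*(a + k)*(2*a + k)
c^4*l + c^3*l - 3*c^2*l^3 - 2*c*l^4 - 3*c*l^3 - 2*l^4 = (c - 2*l)*(c + l)^2*(c*l + l)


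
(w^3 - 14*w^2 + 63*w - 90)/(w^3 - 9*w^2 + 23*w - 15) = (w - 6)/(w - 1)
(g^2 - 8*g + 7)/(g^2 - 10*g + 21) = (g - 1)/(g - 3)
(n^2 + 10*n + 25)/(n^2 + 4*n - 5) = (n + 5)/(n - 1)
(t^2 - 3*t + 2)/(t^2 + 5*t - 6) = (t - 2)/(t + 6)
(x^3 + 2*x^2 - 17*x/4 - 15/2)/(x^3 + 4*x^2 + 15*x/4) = (x - 2)/x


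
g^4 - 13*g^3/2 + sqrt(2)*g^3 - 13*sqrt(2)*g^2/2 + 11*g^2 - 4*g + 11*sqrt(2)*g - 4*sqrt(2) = (g - 4)*(g - 2)*(g - 1/2)*(g + sqrt(2))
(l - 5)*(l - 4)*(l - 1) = l^3 - 10*l^2 + 29*l - 20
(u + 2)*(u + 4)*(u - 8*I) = u^3 + 6*u^2 - 8*I*u^2 + 8*u - 48*I*u - 64*I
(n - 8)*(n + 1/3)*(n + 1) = n^3 - 20*n^2/3 - 31*n/3 - 8/3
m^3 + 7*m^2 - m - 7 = (m - 1)*(m + 1)*(m + 7)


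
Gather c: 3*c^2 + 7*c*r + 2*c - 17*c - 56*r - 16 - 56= 3*c^2 + c*(7*r - 15) - 56*r - 72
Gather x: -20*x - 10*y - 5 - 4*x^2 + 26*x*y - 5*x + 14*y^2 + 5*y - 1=-4*x^2 + x*(26*y - 25) + 14*y^2 - 5*y - 6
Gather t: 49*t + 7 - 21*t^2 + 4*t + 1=-21*t^2 + 53*t + 8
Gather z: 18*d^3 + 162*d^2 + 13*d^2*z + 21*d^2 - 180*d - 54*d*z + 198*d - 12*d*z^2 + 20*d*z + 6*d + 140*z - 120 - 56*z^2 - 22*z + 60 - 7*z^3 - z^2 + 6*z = 18*d^3 + 183*d^2 + 24*d - 7*z^3 + z^2*(-12*d - 57) + z*(13*d^2 - 34*d + 124) - 60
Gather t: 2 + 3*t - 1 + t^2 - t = t^2 + 2*t + 1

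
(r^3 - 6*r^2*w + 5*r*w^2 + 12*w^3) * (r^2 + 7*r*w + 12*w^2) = r^5 + r^4*w - 25*r^3*w^2 - 25*r^2*w^3 + 144*r*w^4 + 144*w^5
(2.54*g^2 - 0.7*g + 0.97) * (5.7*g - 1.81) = 14.478*g^3 - 8.5874*g^2 + 6.796*g - 1.7557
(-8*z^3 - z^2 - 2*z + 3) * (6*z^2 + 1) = -48*z^5 - 6*z^4 - 20*z^3 + 17*z^2 - 2*z + 3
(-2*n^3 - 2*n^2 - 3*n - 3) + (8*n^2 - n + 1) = -2*n^3 + 6*n^2 - 4*n - 2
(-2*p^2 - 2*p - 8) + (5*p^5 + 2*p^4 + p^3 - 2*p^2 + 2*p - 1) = 5*p^5 + 2*p^4 + p^3 - 4*p^2 - 9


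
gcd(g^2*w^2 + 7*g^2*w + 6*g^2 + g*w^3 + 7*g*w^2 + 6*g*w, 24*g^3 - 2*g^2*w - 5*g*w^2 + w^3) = 1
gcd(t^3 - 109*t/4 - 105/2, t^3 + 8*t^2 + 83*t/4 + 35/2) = t^2 + 6*t + 35/4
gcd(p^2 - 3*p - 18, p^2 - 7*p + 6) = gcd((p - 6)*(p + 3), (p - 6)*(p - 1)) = p - 6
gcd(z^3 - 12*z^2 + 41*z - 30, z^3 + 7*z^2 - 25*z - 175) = z - 5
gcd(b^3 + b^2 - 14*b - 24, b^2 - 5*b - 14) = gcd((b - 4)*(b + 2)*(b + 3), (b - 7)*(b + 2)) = b + 2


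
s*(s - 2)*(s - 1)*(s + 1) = s^4 - 2*s^3 - s^2 + 2*s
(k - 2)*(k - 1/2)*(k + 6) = k^3 + 7*k^2/2 - 14*k + 6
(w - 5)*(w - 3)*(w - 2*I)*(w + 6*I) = w^4 - 8*w^3 + 4*I*w^3 + 27*w^2 - 32*I*w^2 - 96*w + 60*I*w + 180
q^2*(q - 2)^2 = q^4 - 4*q^3 + 4*q^2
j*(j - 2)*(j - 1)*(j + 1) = j^4 - 2*j^3 - j^2 + 2*j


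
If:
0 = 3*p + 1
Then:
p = -1/3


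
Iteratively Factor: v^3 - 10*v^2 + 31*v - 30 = (v - 3)*(v^2 - 7*v + 10) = (v - 3)*(v - 2)*(v - 5)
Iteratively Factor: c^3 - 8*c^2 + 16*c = (c - 4)*(c^2 - 4*c) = c*(c - 4)*(c - 4)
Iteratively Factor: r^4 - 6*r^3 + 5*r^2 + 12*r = (r - 3)*(r^3 - 3*r^2 - 4*r) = r*(r - 3)*(r^2 - 3*r - 4) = r*(r - 3)*(r + 1)*(r - 4)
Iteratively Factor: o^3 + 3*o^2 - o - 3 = (o - 1)*(o^2 + 4*o + 3) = (o - 1)*(o + 3)*(o + 1)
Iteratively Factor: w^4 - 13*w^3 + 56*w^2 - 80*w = (w)*(w^3 - 13*w^2 + 56*w - 80) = w*(w - 5)*(w^2 - 8*w + 16) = w*(w - 5)*(w - 4)*(w - 4)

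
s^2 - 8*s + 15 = (s - 5)*(s - 3)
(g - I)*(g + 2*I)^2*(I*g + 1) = I*g^4 - 2*g^3 + 3*I*g^2 - 4*g + 4*I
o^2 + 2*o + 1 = (o + 1)^2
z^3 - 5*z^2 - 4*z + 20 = (z - 5)*(z - 2)*(z + 2)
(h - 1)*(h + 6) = h^2 + 5*h - 6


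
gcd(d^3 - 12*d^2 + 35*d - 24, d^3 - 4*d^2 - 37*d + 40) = d^2 - 9*d + 8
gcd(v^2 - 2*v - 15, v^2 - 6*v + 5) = v - 5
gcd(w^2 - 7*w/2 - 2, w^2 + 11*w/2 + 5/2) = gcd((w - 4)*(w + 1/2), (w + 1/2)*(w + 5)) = w + 1/2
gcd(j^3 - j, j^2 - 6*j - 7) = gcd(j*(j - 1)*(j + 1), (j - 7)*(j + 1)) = j + 1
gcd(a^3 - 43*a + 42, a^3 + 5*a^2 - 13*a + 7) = a^2 + 6*a - 7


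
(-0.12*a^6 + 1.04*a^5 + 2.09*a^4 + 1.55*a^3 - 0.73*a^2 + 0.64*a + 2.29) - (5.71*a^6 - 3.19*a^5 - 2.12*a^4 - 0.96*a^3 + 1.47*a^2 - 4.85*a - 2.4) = -5.83*a^6 + 4.23*a^5 + 4.21*a^4 + 2.51*a^3 - 2.2*a^2 + 5.49*a + 4.69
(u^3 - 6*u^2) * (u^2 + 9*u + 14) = u^5 + 3*u^4 - 40*u^3 - 84*u^2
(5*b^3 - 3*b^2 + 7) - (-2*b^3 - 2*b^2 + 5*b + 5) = 7*b^3 - b^2 - 5*b + 2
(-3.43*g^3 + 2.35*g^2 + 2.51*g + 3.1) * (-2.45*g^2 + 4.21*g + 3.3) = 8.4035*g^5 - 20.1978*g^4 - 7.575*g^3 + 10.7271*g^2 + 21.334*g + 10.23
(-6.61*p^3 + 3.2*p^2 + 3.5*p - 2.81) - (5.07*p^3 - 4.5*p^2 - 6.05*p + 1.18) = -11.68*p^3 + 7.7*p^2 + 9.55*p - 3.99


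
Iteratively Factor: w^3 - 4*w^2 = (w)*(w^2 - 4*w) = w*(w - 4)*(w)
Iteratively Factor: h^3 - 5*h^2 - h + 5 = (h - 1)*(h^2 - 4*h - 5) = (h - 5)*(h - 1)*(h + 1)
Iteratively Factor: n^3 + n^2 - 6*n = (n + 3)*(n^2 - 2*n) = (n - 2)*(n + 3)*(n)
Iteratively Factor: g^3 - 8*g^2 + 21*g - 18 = (g - 2)*(g^2 - 6*g + 9) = (g - 3)*(g - 2)*(g - 3)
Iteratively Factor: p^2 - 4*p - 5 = (p - 5)*(p + 1)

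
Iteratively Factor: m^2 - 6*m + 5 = (m - 1)*(m - 5)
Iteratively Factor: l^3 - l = (l)*(l^2 - 1) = l*(l - 1)*(l + 1)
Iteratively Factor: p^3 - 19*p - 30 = (p - 5)*(p^2 + 5*p + 6) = (p - 5)*(p + 2)*(p + 3)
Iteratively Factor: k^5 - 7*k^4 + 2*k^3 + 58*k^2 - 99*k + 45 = (k - 3)*(k^4 - 4*k^3 - 10*k^2 + 28*k - 15) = (k - 3)*(k - 1)*(k^3 - 3*k^2 - 13*k + 15) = (k - 5)*(k - 3)*(k - 1)*(k^2 + 2*k - 3) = (k - 5)*(k - 3)*(k - 1)^2*(k + 3)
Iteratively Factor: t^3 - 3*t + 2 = (t - 1)*(t^2 + t - 2) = (t - 1)^2*(t + 2)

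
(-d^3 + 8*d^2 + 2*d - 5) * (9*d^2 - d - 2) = -9*d^5 + 73*d^4 + 12*d^3 - 63*d^2 + d + 10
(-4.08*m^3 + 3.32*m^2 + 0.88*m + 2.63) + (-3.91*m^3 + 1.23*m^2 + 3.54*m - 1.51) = -7.99*m^3 + 4.55*m^2 + 4.42*m + 1.12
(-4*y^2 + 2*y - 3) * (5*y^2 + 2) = -20*y^4 + 10*y^3 - 23*y^2 + 4*y - 6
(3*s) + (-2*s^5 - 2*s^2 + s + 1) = -2*s^5 - 2*s^2 + 4*s + 1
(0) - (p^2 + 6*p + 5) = -p^2 - 6*p - 5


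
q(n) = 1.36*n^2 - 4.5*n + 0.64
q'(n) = 2.72*n - 4.5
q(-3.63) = 34.90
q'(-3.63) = -14.37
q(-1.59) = 11.23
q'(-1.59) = -8.82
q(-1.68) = 12.04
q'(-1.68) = -9.07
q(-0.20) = 1.59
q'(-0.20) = -5.04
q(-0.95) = 6.14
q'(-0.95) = -7.08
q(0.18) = -0.13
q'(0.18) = -4.01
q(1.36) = -2.96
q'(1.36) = -0.80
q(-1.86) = 13.72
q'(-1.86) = -9.56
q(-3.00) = 26.38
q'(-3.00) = -12.66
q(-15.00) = 374.14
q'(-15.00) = -45.30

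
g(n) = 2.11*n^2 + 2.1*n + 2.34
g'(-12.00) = -48.54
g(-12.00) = 280.98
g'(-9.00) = -35.88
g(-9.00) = 154.35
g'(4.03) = 19.11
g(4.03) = 45.07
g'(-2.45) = -8.24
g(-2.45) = 9.86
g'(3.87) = 18.43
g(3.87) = 42.07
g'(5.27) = 24.34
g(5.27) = 72.01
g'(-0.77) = -1.15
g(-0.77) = 1.97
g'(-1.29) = -3.34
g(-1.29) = 3.14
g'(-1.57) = -4.53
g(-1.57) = 4.24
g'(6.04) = 27.59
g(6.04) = 92.00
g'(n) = 4.22*n + 2.1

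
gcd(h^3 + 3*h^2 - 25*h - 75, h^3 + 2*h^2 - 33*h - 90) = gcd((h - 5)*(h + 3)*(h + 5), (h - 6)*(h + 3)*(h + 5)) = h^2 + 8*h + 15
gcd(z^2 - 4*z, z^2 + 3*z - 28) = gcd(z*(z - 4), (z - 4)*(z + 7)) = z - 4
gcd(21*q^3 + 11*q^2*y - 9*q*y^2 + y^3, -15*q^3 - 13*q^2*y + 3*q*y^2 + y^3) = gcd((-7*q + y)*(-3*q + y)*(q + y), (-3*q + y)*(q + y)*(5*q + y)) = -3*q^2 - 2*q*y + y^2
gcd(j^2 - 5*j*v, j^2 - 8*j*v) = j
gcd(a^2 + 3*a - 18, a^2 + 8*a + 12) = a + 6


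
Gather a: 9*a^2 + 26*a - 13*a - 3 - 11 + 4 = 9*a^2 + 13*a - 10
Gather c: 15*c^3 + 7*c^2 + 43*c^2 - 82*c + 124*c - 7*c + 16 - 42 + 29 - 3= 15*c^3 + 50*c^2 + 35*c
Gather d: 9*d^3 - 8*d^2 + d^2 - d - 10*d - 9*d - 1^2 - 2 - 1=9*d^3 - 7*d^2 - 20*d - 4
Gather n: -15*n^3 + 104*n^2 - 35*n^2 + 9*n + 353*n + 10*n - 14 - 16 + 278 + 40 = -15*n^3 + 69*n^2 + 372*n + 288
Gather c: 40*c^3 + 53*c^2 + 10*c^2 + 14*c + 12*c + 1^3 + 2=40*c^3 + 63*c^2 + 26*c + 3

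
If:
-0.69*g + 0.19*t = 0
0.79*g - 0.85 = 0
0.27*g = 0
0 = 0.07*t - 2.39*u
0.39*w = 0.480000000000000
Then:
No Solution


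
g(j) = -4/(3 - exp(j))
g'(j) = -4*exp(j)/(3 - exp(j))^2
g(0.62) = -3.51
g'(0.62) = -5.71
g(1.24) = 8.78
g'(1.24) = -66.59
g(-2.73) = -1.36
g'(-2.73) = -0.03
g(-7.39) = -1.33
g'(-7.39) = -0.00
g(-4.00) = -1.34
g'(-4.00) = -0.01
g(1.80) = 1.31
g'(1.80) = -2.60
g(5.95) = 0.01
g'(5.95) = -0.01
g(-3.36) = -1.35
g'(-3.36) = -0.02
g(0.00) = -2.00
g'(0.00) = -1.00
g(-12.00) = -1.33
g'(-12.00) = 0.00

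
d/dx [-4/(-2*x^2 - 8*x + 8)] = 4*(-x - 2)/(x^2 + 4*x - 4)^2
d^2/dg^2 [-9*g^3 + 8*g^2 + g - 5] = 16 - 54*g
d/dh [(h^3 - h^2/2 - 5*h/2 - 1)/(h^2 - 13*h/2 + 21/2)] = (4*h^4 - 52*h^3 + 149*h^2 - 34*h - 131)/(4*h^4 - 52*h^3 + 253*h^2 - 546*h + 441)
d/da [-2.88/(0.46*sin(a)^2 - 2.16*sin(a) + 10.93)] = (2.6496*sin(a) - 6.2208)*cos(a)/(0.46*sin(a)^2 - 2.16*sin(a) + 10.93)^2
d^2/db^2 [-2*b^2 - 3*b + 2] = -4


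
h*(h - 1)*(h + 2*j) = h^3 + 2*h^2*j - h^2 - 2*h*j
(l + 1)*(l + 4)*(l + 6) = l^3 + 11*l^2 + 34*l + 24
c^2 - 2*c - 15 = (c - 5)*(c + 3)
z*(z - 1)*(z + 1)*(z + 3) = z^4 + 3*z^3 - z^2 - 3*z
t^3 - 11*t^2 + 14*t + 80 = (t - 8)*(t - 5)*(t + 2)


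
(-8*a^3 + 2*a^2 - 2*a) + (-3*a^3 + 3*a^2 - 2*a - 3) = -11*a^3 + 5*a^2 - 4*a - 3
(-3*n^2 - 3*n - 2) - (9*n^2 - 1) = -12*n^2 - 3*n - 1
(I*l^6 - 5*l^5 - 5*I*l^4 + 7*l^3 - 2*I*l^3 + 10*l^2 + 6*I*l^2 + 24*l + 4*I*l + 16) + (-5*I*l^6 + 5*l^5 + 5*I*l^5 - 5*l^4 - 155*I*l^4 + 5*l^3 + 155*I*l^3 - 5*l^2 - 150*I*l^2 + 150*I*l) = -4*I*l^6 + 5*I*l^5 - 5*l^4 - 160*I*l^4 + 12*l^3 + 153*I*l^3 + 5*l^2 - 144*I*l^2 + 24*l + 154*I*l + 16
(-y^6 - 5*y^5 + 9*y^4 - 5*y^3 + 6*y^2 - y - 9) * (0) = 0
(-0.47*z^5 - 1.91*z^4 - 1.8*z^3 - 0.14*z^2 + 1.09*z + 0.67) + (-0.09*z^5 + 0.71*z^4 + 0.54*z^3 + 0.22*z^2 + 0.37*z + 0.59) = -0.56*z^5 - 1.2*z^4 - 1.26*z^3 + 0.08*z^2 + 1.46*z + 1.26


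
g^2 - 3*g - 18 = (g - 6)*(g + 3)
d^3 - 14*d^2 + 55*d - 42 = (d - 7)*(d - 6)*(d - 1)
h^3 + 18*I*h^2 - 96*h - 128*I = (h + 2*I)*(h + 8*I)^2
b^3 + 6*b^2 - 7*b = b*(b - 1)*(b + 7)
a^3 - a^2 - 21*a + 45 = (a - 3)^2*(a + 5)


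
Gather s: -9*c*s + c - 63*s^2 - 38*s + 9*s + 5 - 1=c - 63*s^2 + s*(-9*c - 29) + 4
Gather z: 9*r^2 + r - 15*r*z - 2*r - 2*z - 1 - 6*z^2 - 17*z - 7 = 9*r^2 - r - 6*z^2 + z*(-15*r - 19) - 8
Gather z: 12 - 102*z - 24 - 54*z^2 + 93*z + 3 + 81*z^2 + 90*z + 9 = 27*z^2 + 81*z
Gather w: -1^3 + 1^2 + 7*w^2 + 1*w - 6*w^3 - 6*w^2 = -6*w^3 + w^2 + w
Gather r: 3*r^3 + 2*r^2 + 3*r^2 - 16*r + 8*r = 3*r^3 + 5*r^2 - 8*r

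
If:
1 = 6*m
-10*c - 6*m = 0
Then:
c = -1/10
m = 1/6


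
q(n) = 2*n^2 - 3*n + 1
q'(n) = 4*n - 3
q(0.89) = -0.09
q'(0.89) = 0.56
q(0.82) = -0.12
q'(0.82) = 0.28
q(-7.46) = 134.68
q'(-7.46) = -32.84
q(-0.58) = 3.41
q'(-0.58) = -5.32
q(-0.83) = 4.87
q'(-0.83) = -6.32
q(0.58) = -0.07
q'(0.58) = -0.68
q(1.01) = 0.01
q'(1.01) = 1.04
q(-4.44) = 53.75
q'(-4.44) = -20.76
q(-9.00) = 190.00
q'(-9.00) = -39.00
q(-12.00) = 325.00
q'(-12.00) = -51.00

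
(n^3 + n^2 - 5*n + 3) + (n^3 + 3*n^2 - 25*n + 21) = 2*n^3 + 4*n^2 - 30*n + 24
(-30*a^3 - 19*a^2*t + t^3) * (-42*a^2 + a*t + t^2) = 1260*a^5 + 768*a^4*t - 49*a^3*t^2 - 61*a^2*t^3 + a*t^4 + t^5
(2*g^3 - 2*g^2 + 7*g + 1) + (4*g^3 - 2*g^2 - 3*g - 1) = 6*g^3 - 4*g^2 + 4*g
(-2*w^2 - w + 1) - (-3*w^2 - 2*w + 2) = w^2 + w - 1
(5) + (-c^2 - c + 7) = -c^2 - c + 12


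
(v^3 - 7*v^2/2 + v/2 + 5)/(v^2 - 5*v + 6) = (2*v^2 - 3*v - 5)/(2*(v - 3))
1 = 1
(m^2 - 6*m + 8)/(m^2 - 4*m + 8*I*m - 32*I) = (m - 2)/(m + 8*I)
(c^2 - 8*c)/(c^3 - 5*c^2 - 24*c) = 1/(c + 3)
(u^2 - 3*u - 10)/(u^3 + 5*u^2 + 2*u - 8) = (u - 5)/(u^2 + 3*u - 4)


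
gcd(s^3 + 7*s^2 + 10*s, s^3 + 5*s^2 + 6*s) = s^2 + 2*s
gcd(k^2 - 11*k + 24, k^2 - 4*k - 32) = k - 8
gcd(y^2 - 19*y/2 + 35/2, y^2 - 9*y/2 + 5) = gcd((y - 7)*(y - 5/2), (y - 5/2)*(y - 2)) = y - 5/2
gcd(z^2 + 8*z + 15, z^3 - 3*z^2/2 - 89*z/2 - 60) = z + 5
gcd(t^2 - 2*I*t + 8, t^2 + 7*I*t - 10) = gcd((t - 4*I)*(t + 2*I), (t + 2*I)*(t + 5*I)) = t + 2*I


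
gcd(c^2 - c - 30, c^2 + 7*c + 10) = c + 5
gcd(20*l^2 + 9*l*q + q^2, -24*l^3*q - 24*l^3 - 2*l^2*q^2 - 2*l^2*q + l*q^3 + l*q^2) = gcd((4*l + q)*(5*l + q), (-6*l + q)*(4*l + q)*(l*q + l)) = 4*l + q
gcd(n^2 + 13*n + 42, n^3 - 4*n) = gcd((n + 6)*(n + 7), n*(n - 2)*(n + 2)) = 1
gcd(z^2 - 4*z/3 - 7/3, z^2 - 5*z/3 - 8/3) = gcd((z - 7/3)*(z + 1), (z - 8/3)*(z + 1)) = z + 1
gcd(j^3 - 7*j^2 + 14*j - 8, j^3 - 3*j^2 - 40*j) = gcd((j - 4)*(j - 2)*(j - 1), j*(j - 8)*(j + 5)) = 1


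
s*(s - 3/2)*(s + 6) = s^3 + 9*s^2/2 - 9*s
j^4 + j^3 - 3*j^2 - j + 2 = (j - 1)^2*(j + 1)*(j + 2)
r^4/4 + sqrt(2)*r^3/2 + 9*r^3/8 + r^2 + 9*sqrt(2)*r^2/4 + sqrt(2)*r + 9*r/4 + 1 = (r/2 + sqrt(2)/2)^2*(r + 1/2)*(r + 4)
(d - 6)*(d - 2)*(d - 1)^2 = d^4 - 10*d^3 + 29*d^2 - 32*d + 12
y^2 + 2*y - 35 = (y - 5)*(y + 7)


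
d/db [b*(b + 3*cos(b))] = -3*b*sin(b) + 2*b + 3*cos(b)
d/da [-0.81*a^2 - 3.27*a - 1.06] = -1.62*a - 3.27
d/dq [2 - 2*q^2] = -4*q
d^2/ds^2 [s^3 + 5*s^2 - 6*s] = 6*s + 10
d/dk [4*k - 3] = 4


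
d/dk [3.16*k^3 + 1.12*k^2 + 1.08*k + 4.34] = 9.48*k^2 + 2.24*k + 1.08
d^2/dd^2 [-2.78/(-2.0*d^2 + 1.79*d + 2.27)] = (22.24*d^2 - 19.9048*d - 2.78*(4.0*d - 1.79)*(8.0*d - 3.58) - 25.2424)/(-2.0*d^2 + 1.79*d + 2.27)^3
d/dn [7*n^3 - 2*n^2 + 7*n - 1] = 21*n^2 - 4*n + 7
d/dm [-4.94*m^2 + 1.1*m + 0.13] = 1.1 - 9.88*m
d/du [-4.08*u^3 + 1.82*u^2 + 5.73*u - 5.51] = -12.24*u^2 + 3.64*u + 5.73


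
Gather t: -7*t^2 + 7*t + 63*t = -7*t^2 + 70*t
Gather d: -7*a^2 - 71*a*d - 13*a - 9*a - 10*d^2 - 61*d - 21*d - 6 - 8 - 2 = -7*a^2 - 22*a - 10*d^2 + d*(-71*a - 82) - 16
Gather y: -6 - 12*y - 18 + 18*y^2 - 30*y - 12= 18*y^2 - 42*y - 36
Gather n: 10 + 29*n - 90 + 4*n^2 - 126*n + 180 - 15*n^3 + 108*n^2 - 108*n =-15*n^3 + 112*n^2 - 205*n + 100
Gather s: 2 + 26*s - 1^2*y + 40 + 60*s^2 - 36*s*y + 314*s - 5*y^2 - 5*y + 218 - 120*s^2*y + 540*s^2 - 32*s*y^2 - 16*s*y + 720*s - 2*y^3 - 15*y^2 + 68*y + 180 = s^2*(600 - 120*y) + s*(-32*y^2 - 52*y + 1060) - 2*y^3 - 20*y^2 + 62*y + 440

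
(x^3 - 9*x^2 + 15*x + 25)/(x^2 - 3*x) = (x^3 - 9*x^2 + 15*x + 25)/(x*(x - 3))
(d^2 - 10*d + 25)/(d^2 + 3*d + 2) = (d^2 - 10*d + 25)/(d^2 + 3*d + 2)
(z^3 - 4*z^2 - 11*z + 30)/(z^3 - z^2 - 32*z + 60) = (z + 3)/(z + 6)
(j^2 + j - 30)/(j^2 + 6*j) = (j - 5)/j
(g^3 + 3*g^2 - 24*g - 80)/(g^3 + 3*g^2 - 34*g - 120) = (g^2 - g - 20)/(g^2 - g - 30)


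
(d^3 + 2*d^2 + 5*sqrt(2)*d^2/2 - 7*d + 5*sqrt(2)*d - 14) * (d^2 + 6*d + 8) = d^5 + 5*sqrt(2)*d^4/2 + 8*d^4 + 13*d^3 + 20*sqrt(2)*d^3 - 40*d^2 + 50*sqrt(2)*d^2 - 140*d + 40*sqrt(2)*d - 112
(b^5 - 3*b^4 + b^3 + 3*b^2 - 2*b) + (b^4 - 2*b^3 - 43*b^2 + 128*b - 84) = b^5 - 2*b^4 - b^3 - 40*b^2 + 126*b - 84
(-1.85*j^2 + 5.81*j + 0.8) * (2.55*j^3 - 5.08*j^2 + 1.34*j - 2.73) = -4.7175*j^5 + 24.2135*j^4 - 29.9538*j^3 + 8.7719*j^2 - 14.7893*j - 2.184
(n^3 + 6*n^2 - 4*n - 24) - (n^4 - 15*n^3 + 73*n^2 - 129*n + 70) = -n^4 + 16*n^3 - 67*n^2 + 125*n - 94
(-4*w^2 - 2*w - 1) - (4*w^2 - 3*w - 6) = -8*w^2 + w + 5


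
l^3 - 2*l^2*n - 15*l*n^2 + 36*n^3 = (l - 3*n)^2*(l + 4*n)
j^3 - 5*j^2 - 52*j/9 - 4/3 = (j - 6)*(j + 1/3)*(j + 2/3)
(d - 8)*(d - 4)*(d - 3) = d^3 - 15*d^2 + 68*d - 96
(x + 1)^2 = x^2 + 2*x + 1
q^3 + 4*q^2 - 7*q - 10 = (q - 2)*(q + 1)*(q + 5)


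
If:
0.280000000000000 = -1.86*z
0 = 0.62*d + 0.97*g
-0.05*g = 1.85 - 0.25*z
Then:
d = 59.06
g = -37.75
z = -0.15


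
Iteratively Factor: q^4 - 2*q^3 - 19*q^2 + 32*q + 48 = (q + 4)*(q^3 - 6*q^2 + 5*q + 12) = (q + 1)*(q + 4)*(q^2 - 7*q + 12) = (q - 3)*(q + 1)*(q + 4)*(q - 4)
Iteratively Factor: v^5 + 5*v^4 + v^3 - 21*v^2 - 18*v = (v + 3)*(v^4 + 2*v^3 - 5*v^2 - 6*v) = (v + 3)^2*(v^3 - v^2 - 2*v) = (v + 1)*(v + 3)^2*(v^2 - 2*v) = v*(v + 1)*(v + 3)^2*(v - 2)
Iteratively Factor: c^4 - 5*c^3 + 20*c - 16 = (c - 1)*(c^3 - 4*c^2 - 4*c + 16) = (c - 2)*(c - 1)*(c^2 - 2*c - 8) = (c - 4)*(c - 2)*(c - 1)*(c + 2)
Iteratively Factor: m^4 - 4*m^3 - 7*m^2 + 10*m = (m)*(m^3 - 4*m^2 - 7*m + 10) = m*(m - 5)*(m^2 + m - 2) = m*(m - 5)*(m + 2)*(m - 1)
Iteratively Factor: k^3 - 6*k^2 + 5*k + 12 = (k + 1)*(k^2 - 7*k + 12) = (k - 4)*(k + 1)*(k - 3)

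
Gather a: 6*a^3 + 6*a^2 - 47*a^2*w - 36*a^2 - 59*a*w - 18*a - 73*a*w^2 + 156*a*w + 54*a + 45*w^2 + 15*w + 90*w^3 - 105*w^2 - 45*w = 6*a^3 + a^2*(-47*w - 30) + a*(-73*w^2 + 97*w + 36) + 90*w^3 - 60*w^2 - 30*w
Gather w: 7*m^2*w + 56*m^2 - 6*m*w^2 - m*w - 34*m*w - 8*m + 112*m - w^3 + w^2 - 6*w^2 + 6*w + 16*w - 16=56*m^2 + 104*m - w^3 + w^2*(-6*m - 5) + w*(7*m^2 - 35*m + 22) - 16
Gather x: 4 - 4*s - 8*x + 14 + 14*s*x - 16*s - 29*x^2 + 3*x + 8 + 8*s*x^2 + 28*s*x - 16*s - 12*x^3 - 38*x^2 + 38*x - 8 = -36*s - 12*x^3 + x^2*(8*s - 67) + x*(42*s + 33) + 18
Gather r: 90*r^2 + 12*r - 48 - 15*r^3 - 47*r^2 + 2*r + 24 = -15*r^3 + 43*r^2 + 14*r - 24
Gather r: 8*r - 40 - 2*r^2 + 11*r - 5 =-2*r^2 + 19*r - 45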